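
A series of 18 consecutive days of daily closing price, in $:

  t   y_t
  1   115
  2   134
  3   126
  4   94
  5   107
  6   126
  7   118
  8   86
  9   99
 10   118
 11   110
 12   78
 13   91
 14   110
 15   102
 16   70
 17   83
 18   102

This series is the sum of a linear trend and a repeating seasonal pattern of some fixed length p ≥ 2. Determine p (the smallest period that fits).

4

First differences y_{t+1} − y_t: 19, -8, -32, 13, 19, -8, -32, 13, 19, -8, …
The difference pattern repeats every 4 terms and not for any smaller step, so p = 4.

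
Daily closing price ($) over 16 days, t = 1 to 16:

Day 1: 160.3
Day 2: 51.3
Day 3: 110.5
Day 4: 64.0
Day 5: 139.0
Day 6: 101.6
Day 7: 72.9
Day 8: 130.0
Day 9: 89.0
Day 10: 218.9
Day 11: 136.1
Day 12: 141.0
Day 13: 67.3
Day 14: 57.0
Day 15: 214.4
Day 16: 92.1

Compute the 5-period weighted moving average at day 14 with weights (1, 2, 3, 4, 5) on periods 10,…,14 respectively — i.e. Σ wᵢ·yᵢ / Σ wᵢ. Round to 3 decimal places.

Weighted sum: 1·218.9 + 2·136.1 + 3·141.0 + 4·67.3 + 5·57.0 = 218.9 + 272.2 + 423.0 + 269.2 + 285.0 = 1468.3
Weight total: 1 + 2 + 3 + 4 + 5 = 15
WMA = 1468.3 / 15 = 97.887

97.887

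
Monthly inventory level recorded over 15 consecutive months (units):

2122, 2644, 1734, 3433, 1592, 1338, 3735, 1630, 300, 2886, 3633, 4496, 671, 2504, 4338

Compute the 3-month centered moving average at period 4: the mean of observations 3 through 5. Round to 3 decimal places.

2253.000

Sum of periods 3–5: 1734 + 3433 + 1592 = 6759
Divide by 3: 6759 / 3 = 2253.000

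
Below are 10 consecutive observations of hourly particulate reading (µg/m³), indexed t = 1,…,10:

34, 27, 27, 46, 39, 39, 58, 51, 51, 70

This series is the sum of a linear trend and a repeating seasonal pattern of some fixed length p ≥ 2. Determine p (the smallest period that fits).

3

First differences y_{t+1} − y_t: -7, 0, 19, -7, 0, 19, -7, 0, …
The difference pattern repeats every 3 terms and not for any smaller step, so p = 3.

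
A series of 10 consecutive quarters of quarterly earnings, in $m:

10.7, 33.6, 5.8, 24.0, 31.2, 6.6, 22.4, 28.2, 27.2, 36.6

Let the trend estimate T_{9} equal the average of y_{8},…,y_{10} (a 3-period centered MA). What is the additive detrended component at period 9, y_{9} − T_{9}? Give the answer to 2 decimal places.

Trend T_9 = (28.2 + 27.2 + 36.6) / 3 = 92.0/3 = 30.6667
Detrended value: 27.2 − 30.6667 = -3.47

-3.47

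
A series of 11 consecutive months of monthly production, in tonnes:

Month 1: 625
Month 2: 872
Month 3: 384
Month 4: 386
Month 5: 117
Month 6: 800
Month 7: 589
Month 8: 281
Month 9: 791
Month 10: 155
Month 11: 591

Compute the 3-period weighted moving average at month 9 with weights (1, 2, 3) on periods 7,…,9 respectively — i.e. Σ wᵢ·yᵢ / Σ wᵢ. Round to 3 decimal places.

Weighted sum: 1·589 + 2·281 + 3·791 = 589 + 562 + 2373 = 3524
Weight total: 1 + 2 + 3 = 6
WMA = 3524 / 6 = 587.333

587.333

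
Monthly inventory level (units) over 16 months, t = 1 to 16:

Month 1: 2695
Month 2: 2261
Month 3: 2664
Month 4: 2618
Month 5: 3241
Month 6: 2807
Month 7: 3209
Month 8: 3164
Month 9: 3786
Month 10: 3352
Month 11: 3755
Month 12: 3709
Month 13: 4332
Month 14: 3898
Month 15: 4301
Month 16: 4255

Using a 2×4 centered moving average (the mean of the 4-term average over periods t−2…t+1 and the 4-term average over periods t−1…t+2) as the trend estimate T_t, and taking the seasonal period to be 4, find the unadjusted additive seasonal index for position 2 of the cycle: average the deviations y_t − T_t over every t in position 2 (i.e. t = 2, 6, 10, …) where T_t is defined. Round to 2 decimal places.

Season position 2 occurs at t = 6, 10, 14 (where T_t is defined).
t=6: T_6 = 3037.0000; y_6 − T_6 = 2807 − 3037.0000 = -230.0000
t=10: T_10 = 3582.3750; y_10 − T_10 = 3352 − 3582.3750 = -230.3750
t=14: T_14 = 4128.2500; y_14 − T_14 = 3898 − 4128.2500 = -230.2500
Mean deviation: (-230.0000 + -230.3750 + -230.2500) / 3 = -230.21

-230.21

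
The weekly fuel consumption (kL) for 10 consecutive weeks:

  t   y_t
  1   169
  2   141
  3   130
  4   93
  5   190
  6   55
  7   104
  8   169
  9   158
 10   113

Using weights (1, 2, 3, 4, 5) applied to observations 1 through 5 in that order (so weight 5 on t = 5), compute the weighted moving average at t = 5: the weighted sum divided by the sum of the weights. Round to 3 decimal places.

144.200

Weighted sum: 1·169 + 2·141 + 3·130 + 4·93 + 5·190 = 169 + 282 + 390 + 372 + 950 = 2163
Weight total: 1 + 2 + 3 + 4 + 5 = 15
WMA = 2163 / 15 = 144.200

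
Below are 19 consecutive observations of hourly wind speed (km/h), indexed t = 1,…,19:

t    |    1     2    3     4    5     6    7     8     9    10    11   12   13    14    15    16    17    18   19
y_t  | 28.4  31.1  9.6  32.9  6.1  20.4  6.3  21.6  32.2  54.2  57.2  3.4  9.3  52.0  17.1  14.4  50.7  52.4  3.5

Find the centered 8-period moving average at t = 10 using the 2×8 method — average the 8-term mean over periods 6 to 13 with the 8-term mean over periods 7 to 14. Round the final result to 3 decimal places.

27.550

Sum over 6–13: 20.4 + 6.3 + 21.6 + 32.2 + 54.2 + 57.2 + 3.4 + 9.3 = 204.6
Sum over 7–14: 6.3 + 21.6 + 32.2 + 54.2 + 57.2 + 3.4 + 9.3 + 52.0 = 236.2
CMA at t=10 = (204.6 + 236.2) / (2·8) = 440.8 / 16 = 27.550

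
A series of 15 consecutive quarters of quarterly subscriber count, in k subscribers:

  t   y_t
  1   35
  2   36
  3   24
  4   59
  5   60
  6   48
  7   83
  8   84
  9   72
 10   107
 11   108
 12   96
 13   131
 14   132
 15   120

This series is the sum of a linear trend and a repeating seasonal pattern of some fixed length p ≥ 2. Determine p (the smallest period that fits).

3

First differences y_{t+1} − y_t: 1, -12, 35, 1, -12, 35, 1, -12, …
The difference pattern repeats every 3 terms and not for any smaller step, so p = 3.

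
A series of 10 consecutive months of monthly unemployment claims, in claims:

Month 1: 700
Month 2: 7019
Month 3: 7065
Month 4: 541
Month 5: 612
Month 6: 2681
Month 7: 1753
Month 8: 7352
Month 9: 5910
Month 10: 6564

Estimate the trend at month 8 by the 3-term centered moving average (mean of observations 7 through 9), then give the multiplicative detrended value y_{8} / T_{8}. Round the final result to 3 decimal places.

Trend T_8 = (1753 + 7352 + 5910) / 3 = 15015/3 = 5005.00000
Ratio to trend: 7352 / 5005.00000 = 1.469

1.469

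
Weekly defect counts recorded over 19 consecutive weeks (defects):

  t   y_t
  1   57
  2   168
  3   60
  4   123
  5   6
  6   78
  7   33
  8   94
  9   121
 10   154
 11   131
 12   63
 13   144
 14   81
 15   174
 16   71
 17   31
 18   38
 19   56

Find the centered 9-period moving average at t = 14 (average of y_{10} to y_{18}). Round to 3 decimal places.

Sum of periods 10–18: 154 + 131 + 63 + 144 + 81 + 174 + 71 + 31 + 38 = 887
Divide by 9: 887 / 9 = 98.556

98.556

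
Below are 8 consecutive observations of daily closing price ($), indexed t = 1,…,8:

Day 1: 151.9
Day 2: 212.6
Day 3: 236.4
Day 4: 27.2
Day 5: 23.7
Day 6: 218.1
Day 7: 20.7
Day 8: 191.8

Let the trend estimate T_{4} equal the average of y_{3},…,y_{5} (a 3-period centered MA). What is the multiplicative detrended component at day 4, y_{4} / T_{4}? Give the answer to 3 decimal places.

0.284

Trend T_4 = (236.4 + 27.2 + 23.7) / 3 = 287.3/3 = 95.76667
Ratio to trend: 27.2 / 95.76667 = 0.284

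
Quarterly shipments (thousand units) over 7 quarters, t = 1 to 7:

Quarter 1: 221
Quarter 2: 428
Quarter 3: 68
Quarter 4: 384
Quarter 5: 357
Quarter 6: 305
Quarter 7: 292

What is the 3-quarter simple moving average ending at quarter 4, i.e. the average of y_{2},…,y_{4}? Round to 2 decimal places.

293.33

Sum of periods 2–4: 428 + 68 + 384 = 880
Divide by 3: 880 / 3 = 293.33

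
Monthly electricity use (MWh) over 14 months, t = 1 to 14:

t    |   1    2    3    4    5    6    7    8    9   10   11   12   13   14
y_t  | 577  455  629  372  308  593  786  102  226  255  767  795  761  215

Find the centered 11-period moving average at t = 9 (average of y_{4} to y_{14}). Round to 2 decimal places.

Sum of periods 4–14: 372 + 308 + 593 + 786 + 102 + 226 + 255 + 767 + 795 + 761 + 215 = 5180
Divide by 11: 5180 / 11 = 470.91

470.91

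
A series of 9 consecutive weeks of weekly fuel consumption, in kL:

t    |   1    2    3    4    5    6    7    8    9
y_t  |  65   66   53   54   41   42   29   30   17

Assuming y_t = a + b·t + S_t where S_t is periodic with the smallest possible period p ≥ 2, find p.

First differences y_{t+1} − y_t: 1, -13, 1, -13, 1, -13, …
The difference pattern repeats every 2 terms and not for any smaller step, so p = 2.

2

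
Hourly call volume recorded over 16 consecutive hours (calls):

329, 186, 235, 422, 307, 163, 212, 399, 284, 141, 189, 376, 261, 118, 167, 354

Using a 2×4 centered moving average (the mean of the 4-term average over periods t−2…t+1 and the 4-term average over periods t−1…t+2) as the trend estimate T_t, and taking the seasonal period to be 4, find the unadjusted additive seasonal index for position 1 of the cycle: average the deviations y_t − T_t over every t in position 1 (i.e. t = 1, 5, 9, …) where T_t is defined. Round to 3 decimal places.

Season position 1 occurs at t = 5, 9, 13 (where T_t is defined).
t=5: T_5 = 278.87500; y_5 − T_5 = 307 − 278.87500 = 28.12500
t=9: T_9 = 256.12500; y_9 − T_9 = 284 − 256.12500 = 27.87500
t=13: T_13 = 233.25000; y_13 − T_13 = 261 − 233.25000 = 27.75000
Mean deviation: (28.12500 + 27.87500 + 27.75000) / 3 = 27.917

27.917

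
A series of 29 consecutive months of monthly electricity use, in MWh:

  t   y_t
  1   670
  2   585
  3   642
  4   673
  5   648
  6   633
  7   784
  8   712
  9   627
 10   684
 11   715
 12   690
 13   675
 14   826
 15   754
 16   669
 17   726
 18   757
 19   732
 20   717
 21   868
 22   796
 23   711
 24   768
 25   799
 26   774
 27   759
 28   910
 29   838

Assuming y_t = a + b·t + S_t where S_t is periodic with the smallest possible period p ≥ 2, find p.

First differences y_{t+1} − y_t: -85, 57, 31, -25, -15, 151, -72, -85, 57, 31, -25, -15, 151, -72, -85, 57, …
The difference pattern repeats every 7 terms and not for any smaller step, so p = 7.

7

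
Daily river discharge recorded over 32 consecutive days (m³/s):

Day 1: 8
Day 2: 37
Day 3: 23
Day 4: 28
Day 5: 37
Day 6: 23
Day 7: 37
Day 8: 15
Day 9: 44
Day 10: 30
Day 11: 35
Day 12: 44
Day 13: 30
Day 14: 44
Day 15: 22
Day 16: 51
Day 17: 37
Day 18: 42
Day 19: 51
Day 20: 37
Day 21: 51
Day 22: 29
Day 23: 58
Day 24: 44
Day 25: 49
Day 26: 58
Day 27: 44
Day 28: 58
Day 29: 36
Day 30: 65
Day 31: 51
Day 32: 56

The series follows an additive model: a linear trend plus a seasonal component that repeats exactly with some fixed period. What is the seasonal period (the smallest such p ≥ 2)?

7

First differences y_{t+1} − y_t: 29, -14, 5, 9, -14, 14, -22, 29, -14, 5, 9, -14, 14, -22, 29, -14, …
The difference pattern repeats every 7 terms and not for any smaller step, so p = 7.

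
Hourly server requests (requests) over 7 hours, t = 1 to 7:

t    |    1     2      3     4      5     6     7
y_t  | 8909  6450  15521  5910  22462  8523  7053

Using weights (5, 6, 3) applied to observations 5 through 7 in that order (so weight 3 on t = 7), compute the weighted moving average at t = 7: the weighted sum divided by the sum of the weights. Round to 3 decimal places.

13186.214

Weighted sum: 5·22462 + 6·8523 + 3·7053 = 112310 + 51138 + 21159 = 184607
Weight total: 5 + 6 + 3 = 14
WMA = 184607 / 14 = 13186.214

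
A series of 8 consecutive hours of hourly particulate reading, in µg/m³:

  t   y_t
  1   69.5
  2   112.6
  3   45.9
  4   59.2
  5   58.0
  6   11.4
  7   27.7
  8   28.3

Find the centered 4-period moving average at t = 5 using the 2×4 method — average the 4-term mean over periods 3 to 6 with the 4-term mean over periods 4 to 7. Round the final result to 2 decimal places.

Sum over 3–6: 45.9 + 59.2 + 58.0 + 11.4 = 174.5
Sum over 4–7: 59.2 + 58.0 + 11.4 + 27.7 = 156.3
CMA at t=5 = (174.5 + 156.3) / (2·4) = 330.8 / 8 = 41.35

41.35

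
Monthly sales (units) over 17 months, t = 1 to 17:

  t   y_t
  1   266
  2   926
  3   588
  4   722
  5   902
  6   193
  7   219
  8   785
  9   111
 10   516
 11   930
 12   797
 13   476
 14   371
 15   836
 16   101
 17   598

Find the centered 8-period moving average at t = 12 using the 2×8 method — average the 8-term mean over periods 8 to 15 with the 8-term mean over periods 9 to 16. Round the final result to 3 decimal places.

Sum over 8–15: 785 + 111 + 516 + 930 + 797 + 476 + 371 + 836 = 4822
Sum over 9–16: 111 + 516 + 930 + 797 + 476 + 371 + 836 + 101 = 4138
CMA at t=12 = (4822 + 4138) / (2·8) = 8960 / 16 = 560.000

560.000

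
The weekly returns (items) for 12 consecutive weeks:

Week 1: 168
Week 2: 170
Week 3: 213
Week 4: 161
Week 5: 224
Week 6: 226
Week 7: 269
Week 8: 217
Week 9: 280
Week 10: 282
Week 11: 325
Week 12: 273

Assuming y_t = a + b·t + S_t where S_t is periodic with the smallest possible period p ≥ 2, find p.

First differences y_{t+1} − y_t: 2, 43, -52, 63, 2, 43, -52, 63, 2, 43, …
The difference pattern repeats every 4 terms and not for any smaller step, so p = 4.

4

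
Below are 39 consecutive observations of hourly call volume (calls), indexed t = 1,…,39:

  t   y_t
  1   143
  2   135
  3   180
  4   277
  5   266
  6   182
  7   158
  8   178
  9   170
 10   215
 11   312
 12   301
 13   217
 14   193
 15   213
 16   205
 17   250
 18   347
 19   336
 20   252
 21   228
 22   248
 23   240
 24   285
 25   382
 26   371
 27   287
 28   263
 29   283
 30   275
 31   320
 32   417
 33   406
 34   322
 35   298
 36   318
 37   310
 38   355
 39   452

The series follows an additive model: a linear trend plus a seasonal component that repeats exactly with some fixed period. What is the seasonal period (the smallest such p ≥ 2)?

First differences y_{t+1} − y_t: -8, 45, 97, -11, -84, -24, 20, -8, 45, 97, -11, -84, -24, 20, -8, 45, …
The difference pattern repeats every 7 terms and not for any smaller step, so p = 7.

7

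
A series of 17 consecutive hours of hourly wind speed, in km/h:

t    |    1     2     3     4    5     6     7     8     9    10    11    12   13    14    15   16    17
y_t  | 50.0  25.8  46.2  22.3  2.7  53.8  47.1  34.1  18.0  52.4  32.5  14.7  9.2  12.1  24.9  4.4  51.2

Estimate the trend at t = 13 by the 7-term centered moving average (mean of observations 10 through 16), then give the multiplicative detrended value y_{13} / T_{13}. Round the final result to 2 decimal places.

Trend T_13 = (52.4 + 32.5 + 14.7 + 9.2 + 12.1 + 24.9 + 4.4) / 7 = 150.2/7 = 21.4571
Ratio to trend: 9.2 / 21.4571 = 0.43

0.43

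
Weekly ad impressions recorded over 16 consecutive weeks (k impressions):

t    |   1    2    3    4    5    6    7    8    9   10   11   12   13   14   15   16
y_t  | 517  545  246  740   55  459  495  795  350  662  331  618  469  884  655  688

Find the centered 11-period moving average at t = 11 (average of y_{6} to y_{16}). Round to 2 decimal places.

Sum of periods 6–16: 459 + 495 + 795 + 350 + 662 + 331 + 618 + 469 + 884 + 655 + 688 = 6406
Divide by 11: 6406 / 11 = 582.36

582.36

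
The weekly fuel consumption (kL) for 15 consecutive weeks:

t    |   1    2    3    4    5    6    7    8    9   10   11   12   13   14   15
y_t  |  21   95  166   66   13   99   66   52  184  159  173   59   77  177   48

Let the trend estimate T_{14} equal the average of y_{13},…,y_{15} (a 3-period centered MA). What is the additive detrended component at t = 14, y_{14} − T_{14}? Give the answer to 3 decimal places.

76.333

Trend T_14 = (77 + 177 + 48) / 3 = 302/3 = 100.66667
Detrended value: 177 − 100.66667 = 76.333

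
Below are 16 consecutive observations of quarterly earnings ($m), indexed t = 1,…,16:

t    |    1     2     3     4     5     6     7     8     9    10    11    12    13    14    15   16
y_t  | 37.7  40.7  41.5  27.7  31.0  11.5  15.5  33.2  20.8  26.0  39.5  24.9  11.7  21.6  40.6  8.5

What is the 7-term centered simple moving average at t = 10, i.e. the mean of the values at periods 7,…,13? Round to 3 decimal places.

24.514

Sum of periods 7–13: 15.5 + 33.2 + 20.8 + 26.0 + 39.5 + 24.9 + 11.7 = 171.6
Divide by 7: 171.6 / 7 = 24.514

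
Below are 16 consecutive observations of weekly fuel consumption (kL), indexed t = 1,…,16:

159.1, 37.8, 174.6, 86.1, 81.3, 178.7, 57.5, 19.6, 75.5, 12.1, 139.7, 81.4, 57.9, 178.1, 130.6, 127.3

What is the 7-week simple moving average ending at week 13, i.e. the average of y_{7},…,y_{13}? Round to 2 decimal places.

63.39

Sum of periods 7–13: 57.5 + 19.6 + 75.5 + 12.1 + 139.7 + 81.4 + 57.9 = 443.7
Divide by 7: 443.7 / 7 = 63.39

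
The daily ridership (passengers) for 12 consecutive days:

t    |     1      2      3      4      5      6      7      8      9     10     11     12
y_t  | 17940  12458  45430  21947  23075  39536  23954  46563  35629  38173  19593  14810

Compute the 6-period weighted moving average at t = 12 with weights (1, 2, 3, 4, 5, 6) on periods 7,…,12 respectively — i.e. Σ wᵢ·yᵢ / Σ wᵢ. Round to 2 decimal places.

26832.57

Weighted sum: 1·23954 + 2·46563 + 3·35629 + 4·38173 + 5·19593 + 6·14810 = 23954 + 93126 + 106887 + 152692 + 97965 + 88860 = 563484
Weight total: 1 + 2 + 3 + 4 + 5 + 6 = 21
WMA = 563484 / 21 = 26832.57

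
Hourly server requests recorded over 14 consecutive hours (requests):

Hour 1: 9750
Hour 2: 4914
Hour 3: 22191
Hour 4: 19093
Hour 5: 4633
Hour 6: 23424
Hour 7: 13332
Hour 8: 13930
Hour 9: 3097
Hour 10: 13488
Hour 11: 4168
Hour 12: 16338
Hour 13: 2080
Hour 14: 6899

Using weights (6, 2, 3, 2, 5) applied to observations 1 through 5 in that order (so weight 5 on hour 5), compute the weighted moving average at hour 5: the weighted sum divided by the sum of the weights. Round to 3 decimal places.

10902.889

Weighted sum: 6·9750 + 2·4914 + 3·22191 + 2·19093 + 5·4633 = 58500 + 9828 + 66573 + 38186 + 23165 = 196252
Weight total: 6 + 2 + 3 + 2 + 5 = 18
WMA = 196252 / 18 = 10902.889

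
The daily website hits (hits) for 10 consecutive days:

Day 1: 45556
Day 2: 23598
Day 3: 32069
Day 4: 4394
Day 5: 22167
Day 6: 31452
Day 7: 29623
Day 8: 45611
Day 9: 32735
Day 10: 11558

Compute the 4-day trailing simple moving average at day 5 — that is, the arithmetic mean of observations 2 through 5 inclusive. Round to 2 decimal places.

Sum of periods 2–5: 23598 + 32069 + 4394 + 22167 = 82228
Divide by 4: 82228 / 4 = 20557.00

20557.00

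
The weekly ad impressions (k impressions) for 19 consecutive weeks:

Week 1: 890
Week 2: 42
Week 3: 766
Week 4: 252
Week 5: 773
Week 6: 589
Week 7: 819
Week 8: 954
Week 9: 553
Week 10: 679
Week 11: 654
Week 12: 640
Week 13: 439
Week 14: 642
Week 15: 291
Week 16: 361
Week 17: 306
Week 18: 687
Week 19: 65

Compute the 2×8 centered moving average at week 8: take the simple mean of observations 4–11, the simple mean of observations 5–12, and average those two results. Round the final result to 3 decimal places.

683.375

Sum over 4–11: 252 + 773 + 589 + 819 + 954 + 553 + 679 + 654 = 5273
Sum over 5–12: 773 + 589 + 819 + 954 + 553 + 679 + 654 + 640 = 5661
CMA at t=8 = (5273 + 5661) / (2·8) = 10934 / 16 = 683.375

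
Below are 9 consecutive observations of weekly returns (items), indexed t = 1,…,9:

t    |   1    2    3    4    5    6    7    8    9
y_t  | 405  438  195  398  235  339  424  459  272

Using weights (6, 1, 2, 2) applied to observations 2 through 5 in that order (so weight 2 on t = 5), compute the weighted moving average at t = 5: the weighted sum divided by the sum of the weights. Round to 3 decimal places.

371.727

Weighted sum: 6·438 + 1·195 + 2·398 + 2·235 = 2628 + 195 + 796 + 470 = 4089
Weight total: 6 + 1 + 2 + 2 = 11
WMA = 4089 / 11 = 371.727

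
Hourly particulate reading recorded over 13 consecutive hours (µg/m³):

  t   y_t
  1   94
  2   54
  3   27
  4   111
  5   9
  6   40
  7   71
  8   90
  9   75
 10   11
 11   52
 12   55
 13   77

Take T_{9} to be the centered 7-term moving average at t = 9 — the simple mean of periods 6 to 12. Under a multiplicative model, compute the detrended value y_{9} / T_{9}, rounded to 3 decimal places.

1.332

Trend T_9 = (40 + 71 + 90 + 75 + 11 + 52 + 55) / 7 = 394/7 = 56.28571
Ratio to trend: 75 / 56.28571 = 1.332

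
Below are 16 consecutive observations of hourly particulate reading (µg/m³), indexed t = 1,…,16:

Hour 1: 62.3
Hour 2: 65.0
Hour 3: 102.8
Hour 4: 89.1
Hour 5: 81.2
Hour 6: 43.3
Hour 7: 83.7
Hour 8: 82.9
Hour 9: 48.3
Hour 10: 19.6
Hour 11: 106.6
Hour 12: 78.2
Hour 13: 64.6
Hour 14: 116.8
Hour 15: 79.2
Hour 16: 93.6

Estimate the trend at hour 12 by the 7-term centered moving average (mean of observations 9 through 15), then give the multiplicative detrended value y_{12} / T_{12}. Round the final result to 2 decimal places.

Trend T_12 = (48.3 + 19.6 + 106.6 + 78.2 + 64.6 + 116.8 + 79.2) / 7 = 513.3/7 = 73.3286
Ratio to trend: 78.2 / 73.3286 = 1.07

1.07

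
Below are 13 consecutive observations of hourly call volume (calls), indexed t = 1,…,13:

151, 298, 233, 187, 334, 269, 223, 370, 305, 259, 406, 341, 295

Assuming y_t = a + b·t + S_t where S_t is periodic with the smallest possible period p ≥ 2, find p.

First differences y_{t+1} − y_t: 147, -65, -46, 147, -65, -46, 147, -65, …
The difference pattern repeats every 3 terms and not for any smaller step, so p = 3.

3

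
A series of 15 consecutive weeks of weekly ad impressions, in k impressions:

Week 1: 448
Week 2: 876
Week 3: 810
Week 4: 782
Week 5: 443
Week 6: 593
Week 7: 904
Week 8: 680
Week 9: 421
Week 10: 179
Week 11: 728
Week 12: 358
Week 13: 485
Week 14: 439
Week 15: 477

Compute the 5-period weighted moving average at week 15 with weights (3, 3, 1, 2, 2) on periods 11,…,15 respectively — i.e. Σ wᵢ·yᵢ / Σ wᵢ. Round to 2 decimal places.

Weighted sum: 3·728 + 3·358 + 1·485 + 2·439 + 2·477 = 2184 + 1074 + 485 + 878 + 954 = 5575
Weight total: 3 + 3 + 1 + 2 + 2 = 11
WMA = 5575 / 11 = 506.82

506.82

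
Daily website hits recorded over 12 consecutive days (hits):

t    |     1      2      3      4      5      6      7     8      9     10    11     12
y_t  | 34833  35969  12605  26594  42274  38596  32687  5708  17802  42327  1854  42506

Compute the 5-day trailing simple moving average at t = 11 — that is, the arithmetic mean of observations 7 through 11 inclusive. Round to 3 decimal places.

20075.600

Sum of periods 7–11: 32687 + 5708 + 17802 + 42327 + 1854 = 100378
Divide by 5: 100378 / 5 = 20075.600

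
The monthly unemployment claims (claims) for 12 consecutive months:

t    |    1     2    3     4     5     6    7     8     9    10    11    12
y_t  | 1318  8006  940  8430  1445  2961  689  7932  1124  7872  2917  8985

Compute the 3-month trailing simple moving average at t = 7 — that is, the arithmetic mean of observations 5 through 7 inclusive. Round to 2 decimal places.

Sum of periods 5–7: 1445 + 2961 + 689 = 5095
Divide by 3: 5095 / 3 = 1698.33

1698.33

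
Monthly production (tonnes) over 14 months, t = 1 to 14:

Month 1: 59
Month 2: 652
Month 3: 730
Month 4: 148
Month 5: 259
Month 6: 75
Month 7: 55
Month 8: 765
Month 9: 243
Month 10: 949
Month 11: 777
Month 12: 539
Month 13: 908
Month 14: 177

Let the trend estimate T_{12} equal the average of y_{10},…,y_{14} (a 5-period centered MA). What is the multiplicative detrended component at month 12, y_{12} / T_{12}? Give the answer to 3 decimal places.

0.804

Trend T_12 = (949 + 777 + 539 + 908 + 177) / 5 = 3350/5 = 670.00000
Ratio to trend: 539 / 670.00000 = 0.804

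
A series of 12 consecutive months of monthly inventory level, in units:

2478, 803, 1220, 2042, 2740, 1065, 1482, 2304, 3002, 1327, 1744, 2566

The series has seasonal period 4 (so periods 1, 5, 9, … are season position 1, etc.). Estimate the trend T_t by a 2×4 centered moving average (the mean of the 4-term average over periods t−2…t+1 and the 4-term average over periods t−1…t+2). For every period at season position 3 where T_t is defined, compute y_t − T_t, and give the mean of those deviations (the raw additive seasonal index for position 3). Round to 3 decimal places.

-448.500

Season position 3 occurs at t = 3, 7 (where T_t is defined).
t=3: T_3 = 1668.50000; y_3 − T_3 = 1220 − 1668.50000 = -448.50000
t=7: T_7 = 1930.50000; y_7 − T_7 = 1482 − 1930.50000 = -448.50000
Mean deviation: (-448.50000 + -448.50000) / 2 = -448.500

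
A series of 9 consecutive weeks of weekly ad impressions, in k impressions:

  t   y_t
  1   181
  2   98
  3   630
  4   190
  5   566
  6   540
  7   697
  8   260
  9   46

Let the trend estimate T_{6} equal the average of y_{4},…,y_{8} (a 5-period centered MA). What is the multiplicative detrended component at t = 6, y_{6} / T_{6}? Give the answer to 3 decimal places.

1.198

Trend T_6 = (190 + 566 + 540 + 697 + 260) / 5 = 2253/5 = 450.60000
Ratio to trend: 540 / 450.60000 = 1.198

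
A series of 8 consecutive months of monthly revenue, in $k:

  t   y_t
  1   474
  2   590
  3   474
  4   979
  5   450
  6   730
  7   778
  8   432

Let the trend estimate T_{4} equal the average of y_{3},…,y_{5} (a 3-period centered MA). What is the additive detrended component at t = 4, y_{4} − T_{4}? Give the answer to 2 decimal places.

Trend T_4 = (474 + 979 + 450) / 3 = 1903/3 = 634.3333
Detrended value: 979 − 634.3333 = 344.67

344.67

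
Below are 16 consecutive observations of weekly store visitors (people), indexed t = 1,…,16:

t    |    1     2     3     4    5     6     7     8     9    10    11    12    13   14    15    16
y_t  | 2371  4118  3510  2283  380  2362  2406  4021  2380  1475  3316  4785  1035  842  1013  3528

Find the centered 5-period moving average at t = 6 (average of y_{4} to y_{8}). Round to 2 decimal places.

2290.40

Sum of periods 4–8: 2283 + 380 + 2362 + 2406 + 4021 = 11452
Divide by 5: 11452 / 5 = 2290.40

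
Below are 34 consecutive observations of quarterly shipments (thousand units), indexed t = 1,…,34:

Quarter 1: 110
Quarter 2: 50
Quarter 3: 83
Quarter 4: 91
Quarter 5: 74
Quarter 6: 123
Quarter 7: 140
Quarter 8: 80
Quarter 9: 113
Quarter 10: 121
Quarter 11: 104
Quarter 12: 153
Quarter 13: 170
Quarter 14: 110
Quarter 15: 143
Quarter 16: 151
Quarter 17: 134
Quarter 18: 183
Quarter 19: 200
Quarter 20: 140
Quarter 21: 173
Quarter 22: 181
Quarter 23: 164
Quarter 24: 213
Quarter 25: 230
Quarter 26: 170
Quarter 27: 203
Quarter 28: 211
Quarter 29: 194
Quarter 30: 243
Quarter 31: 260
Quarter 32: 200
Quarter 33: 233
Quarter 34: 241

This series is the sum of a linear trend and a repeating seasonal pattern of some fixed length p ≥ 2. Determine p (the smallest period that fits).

First differences y_{t+1} − y_t: -60, 33, 8, -17, 49, 17, -60, 33, 8, -17, 49, 17, -60, 33, …
The difference pattern repeats every 6 terms and not for any smaller step, so p = 6.

6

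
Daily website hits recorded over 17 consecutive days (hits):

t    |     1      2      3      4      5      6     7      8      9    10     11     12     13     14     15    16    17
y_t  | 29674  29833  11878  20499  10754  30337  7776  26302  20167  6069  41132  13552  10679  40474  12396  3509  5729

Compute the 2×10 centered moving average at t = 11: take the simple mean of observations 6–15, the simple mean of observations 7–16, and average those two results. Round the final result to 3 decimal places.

19547.000

Sum over 6–15: 30337 + 7776 + 26302 + 20167 + 6069 + 41132 + 13552 + 10679 + 40474 + 12396 = 208884
Sum over 7–16: 7776 + 26302 + 20167 + 6069 + 41132 + 13552 + 10679 + 40474 + 12396 + 3509 = 182056
CMA at t=11 = (208884 + 182056) / (2·10) = 390940 / 20 = 19547.000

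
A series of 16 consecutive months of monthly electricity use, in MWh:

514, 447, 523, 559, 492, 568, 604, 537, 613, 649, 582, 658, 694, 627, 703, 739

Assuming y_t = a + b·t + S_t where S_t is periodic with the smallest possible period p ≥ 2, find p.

3

First differences y_{t+1} − y_t: -67, 76, 36, -67, 76, 36, -67, 76, …
The difference pattern repeats every 3 terms and not for any smaller step, so p = 3.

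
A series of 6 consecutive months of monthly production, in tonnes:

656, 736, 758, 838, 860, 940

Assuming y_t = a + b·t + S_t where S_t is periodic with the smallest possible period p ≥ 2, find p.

2

First differences y_{t+1} − y_t: 80, 22, 80, 22, 80, …
The difference pattern repeats every 2 terms and not for any smaller step, so p = 2.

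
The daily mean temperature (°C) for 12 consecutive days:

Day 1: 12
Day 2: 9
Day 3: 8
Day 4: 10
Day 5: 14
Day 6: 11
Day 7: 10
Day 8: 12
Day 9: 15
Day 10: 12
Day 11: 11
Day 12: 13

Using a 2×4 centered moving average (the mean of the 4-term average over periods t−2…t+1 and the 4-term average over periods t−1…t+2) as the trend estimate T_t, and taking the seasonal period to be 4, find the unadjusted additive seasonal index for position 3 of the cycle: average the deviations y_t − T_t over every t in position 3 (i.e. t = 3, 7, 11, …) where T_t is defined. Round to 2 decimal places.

Season position 3 occurs at t = 3, 7 (where T_t is defined).
t=3: T_3 = 10.0000; y_3 − T_3 = 8 − 10.0000 = -2.0000
t=7: T_7 = 11.8750; y_7 − T_7 = 10 − 11.8750 = -1.8750
Mean deviation: (-2.0000 + -1.8750) / 2 = -1.94

-1.94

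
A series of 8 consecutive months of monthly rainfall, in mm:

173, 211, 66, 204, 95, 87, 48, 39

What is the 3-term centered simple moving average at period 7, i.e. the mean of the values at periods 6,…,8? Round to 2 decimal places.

58.00

Sum of periods 6–8: 87 + 48 + 39 = 174
Divide by 3: 174 / 3 = 58.00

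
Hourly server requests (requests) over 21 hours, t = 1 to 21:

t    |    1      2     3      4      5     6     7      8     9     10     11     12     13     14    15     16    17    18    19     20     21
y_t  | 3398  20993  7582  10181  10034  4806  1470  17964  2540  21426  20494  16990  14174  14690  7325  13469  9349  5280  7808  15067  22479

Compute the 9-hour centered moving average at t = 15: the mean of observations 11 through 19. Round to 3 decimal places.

12175.444

Sum of periods 11–19: 20494 + 16990 + 14174 + 14690 + 7325 + 13469 + 9349 + 5280 + 7808 = 109579
Divide by 9: 109579 / 9 = 12175.444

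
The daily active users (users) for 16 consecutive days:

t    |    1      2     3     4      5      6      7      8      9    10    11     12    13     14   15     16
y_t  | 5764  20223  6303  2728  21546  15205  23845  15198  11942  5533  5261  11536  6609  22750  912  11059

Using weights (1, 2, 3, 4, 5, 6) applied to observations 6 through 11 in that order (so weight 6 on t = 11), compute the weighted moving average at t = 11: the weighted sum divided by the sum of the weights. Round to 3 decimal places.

Weighted sum: 1·15205 + 2·23845 + 3·15198 + 4·11942 + 5·5533 + 6·5261 = 15205 + 47690 + 45594 + 47768 + 27665 + 31566 = 215488
Weight total: 1 + 2 + 3 + 4 + 5 + 6 = 21
WMA = 215488 / 21 = 10261.333

10261.333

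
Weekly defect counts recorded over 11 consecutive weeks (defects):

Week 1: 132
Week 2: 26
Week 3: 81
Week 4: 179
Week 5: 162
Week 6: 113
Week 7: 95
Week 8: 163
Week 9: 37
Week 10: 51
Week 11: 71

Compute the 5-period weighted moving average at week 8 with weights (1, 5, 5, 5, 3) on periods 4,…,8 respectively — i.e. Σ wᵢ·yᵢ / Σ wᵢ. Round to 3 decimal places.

132.526

Weighted sum: 1·179 + 5·162 + 5·113 + 5·95 + 3·163 = 179 + 810 + 565 + 475 + 489 = 2518
Weight total: 1 + 5 + 5 + 5 + 3 = 19
WMA = 2518 / 19 = 132.526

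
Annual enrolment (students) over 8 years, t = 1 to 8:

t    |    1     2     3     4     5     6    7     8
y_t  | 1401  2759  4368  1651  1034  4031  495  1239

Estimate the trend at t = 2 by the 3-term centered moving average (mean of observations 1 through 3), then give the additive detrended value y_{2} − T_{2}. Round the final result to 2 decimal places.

Trend T_2 = (1401 + 2759 + 4368) / 3 = 8528/3 = 2842.6667
Detrended value: 2759 − 2842.6667 = -83.67

-83.67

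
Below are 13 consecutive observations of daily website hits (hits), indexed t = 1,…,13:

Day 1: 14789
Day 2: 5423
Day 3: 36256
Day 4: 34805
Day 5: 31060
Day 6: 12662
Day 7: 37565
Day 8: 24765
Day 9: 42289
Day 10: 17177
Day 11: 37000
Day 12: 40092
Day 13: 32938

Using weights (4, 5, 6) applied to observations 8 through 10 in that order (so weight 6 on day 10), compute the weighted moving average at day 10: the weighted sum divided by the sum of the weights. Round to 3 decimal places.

Weighted sum: 4·24765 + 5·42289 + 6·17177 = 99060 + 211445 + 103062 = 413567
Weight total: 4 + 5 + 6 = 15
WMA = 413567 / 15 = 27571.133

27571.133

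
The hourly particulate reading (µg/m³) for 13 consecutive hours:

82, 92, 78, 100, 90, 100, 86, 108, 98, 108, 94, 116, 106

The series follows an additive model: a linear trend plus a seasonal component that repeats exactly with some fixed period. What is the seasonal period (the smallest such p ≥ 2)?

4

First differences y_{t+1} − y_t: 10, -14, 22, -10, 10, -14, 22, -10, 10, -14, …
The difference pattern repeats every 4 terms and not for any smaller step, so p = 4.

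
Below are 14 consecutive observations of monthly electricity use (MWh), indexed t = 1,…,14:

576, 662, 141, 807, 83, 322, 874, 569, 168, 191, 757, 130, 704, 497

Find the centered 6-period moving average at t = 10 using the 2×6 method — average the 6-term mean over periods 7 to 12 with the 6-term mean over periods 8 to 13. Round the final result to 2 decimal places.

Sum over 7–12: 874 + 569 + 168 + 191 + 757 + 130 = 2689
Sum over 8–13: 569 + 168 + 191 + 757 + 130 + 704 = 2519
CMA at t=10 = (2689 + 2519) / (2·6) = 5208 / 12 = 434.00

434.00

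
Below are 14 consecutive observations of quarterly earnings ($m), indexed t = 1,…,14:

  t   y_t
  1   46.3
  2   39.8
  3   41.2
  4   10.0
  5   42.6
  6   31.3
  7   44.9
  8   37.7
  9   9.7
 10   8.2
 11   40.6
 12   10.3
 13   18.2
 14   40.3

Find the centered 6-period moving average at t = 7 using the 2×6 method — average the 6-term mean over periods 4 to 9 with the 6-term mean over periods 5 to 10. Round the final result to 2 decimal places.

29.22

Sum over 4–9: 10.0 + 42.6 + 31.3 + 44.9 + 37.7 + 9.7 = 176.2
Sum over 5–10: 42.6 + 31.3 + 44.9 + 37.7 + 9.7 + 8.2 = 174.4
CMA at t=7 = (176.2 + 174.4) / (2·6) = 350.6 / 12 = 29.22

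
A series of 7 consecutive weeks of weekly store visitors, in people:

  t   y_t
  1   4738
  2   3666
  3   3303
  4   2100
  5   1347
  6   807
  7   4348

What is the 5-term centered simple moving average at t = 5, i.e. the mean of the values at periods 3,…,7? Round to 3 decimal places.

2381.000

Sum of periods 3–7: 3303 + 2100 + 1347 + 807 + 4348 = 11905
Divide by 5: 11905 / 5 = 2381.000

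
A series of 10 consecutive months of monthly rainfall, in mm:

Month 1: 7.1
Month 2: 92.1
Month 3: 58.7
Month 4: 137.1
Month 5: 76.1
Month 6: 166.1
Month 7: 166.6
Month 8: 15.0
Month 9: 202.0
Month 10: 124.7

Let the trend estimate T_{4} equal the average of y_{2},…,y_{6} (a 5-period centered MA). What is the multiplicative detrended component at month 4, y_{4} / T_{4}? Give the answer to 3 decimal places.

1.293

Trend T_4 = (92.1 + 58.7 + 137.1 + 76.1 + 166.1) / 5 = 530.1/5 = 106.02000
Ratio to trend: 137.1 / 106.02000 = 1.293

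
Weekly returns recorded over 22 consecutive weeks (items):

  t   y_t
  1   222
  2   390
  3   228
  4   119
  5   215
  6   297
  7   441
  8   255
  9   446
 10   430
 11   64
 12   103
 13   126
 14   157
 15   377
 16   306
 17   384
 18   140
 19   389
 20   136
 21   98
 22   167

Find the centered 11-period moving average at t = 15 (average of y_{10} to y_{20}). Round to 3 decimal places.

237.455

Sum of periods 10–20: 430 + 64 + 103 + 126 + 157 + 377 + 306 + 384 + 140 + 389 + 136 = 2612
Divide by 11: 2612 / 11 = 237.455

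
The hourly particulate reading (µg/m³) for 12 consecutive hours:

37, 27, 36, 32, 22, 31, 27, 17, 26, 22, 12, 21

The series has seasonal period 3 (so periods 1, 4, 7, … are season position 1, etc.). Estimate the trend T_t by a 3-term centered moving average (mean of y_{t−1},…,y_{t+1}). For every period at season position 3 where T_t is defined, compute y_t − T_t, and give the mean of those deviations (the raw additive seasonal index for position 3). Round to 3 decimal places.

4.333

Season position 3 occurs at t = 3, 6, 9 (where T_t is defined).
t=3: T_3 = 31.66667; y_3 − T_3 = 36 − 31.66667 = 4.33333
t=6: T_6 = 26.66667; y_6 − T_6 = 31 − 26.66667 = 4.33333
t=9: T_9 = 21.66667; y_9 − T_9 = 26 − 21.66667 = 4.33333
Mean deviation: (4.33333 + 4.33333 + 4.33333) / 3 = 4.333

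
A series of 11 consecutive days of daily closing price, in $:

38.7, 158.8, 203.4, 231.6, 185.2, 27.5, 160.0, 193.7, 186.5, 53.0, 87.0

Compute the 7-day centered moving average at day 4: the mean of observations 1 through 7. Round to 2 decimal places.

143.60

Sum of periods 1–7: 38.7 + 158.8 + 203.4 + 231.6 + 185.2 + 27.5 + 160.0 = 1005.2
Divide by 7: 1005.2 / 7 = 143.60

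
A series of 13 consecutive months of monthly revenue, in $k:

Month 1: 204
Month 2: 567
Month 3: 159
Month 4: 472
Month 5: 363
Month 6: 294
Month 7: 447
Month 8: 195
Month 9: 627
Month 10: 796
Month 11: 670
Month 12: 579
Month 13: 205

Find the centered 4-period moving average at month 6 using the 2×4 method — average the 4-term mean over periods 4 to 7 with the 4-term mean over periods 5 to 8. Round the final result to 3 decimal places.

Sum over 4–7: 472 + 363 + 294 + 447 = 1576
Sum over 5–8: 363 + 294 + 447 + 195 = 1299
CMA at t=6 = (1576 + 1299) / (2·4) = 2875 / 8 = 359.375

359.375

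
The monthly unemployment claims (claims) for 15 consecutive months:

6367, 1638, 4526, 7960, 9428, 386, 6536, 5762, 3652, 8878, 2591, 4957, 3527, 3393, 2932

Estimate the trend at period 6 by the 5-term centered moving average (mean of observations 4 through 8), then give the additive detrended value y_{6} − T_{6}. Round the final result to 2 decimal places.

Trend T_6 = (7960 + 9428 + 386 + 6536 + 5762) / 5 = 30072/5 = 6014.4000
Detrended value: 386 − 6014.4000 = -5628.40

-5628.40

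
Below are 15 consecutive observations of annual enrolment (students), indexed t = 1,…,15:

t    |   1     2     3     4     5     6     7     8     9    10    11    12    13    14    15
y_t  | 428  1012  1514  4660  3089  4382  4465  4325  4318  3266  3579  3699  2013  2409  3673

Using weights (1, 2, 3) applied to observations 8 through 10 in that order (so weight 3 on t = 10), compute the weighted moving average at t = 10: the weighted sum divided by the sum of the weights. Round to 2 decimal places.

3793.17

Weighted sum: 1·4325 + 2·4318 + 3·3266 = 4325 + 8636 + 9798 = 22759
Weight total: 1 + 2 + 3 = 6
WMA = 22759 / 6 = 3793.17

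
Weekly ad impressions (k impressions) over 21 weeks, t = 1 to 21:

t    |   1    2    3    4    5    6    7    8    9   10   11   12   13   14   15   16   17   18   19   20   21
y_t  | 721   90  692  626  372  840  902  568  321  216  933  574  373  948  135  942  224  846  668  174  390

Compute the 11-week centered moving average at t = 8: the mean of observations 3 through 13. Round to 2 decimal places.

Sum of periods 3–13: 692 + 626 + 372 + 840 + 902 + 568 + 321 + 216 + 933 + 574 + 373 = 6417
Divide by 11: 6417 / 11 = 583.36

583.36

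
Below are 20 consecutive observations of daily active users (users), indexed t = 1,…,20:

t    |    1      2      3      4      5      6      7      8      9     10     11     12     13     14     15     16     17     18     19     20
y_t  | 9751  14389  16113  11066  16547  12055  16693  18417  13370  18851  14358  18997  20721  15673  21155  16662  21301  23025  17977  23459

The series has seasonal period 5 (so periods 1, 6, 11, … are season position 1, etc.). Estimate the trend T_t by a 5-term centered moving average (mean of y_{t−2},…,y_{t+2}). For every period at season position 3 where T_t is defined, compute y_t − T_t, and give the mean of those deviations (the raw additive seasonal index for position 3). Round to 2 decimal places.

Season position 3 occurs at t = 3, 8, 13, 18 (where T_t is defined).
t=3: T_3 = 13573.2000; y_3 − T_3 = 16113 − 13573.2000 = 2539.8000
t=8: T_8 = 15877.2000; y_8 − T_8 = 18417 − 15877.2000 = 2539.8000
t=13: T_13 = 18180.8000; y_13 − T_13 = 20721 − 18180.8000 = 2540.2000
t=18: T_18 = 20484.8000; y_18 − T_18 = 23025 − 20484.8000 = 2540.2000
Mean deviation: (2539.8000 + 2539.8000 + 2540.2000 + 2540.2000) / 4 = 2540.00

2540.00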